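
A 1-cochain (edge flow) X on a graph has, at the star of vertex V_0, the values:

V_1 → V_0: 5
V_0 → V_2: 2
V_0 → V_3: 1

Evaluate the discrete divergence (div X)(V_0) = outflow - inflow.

Divergence = sum of outgoing flows = (-5) + 2 + 1 = -2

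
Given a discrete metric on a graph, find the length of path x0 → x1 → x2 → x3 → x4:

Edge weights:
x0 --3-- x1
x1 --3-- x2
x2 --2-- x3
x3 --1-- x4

Arc length = 3 + 3 + 2 + 1 = 9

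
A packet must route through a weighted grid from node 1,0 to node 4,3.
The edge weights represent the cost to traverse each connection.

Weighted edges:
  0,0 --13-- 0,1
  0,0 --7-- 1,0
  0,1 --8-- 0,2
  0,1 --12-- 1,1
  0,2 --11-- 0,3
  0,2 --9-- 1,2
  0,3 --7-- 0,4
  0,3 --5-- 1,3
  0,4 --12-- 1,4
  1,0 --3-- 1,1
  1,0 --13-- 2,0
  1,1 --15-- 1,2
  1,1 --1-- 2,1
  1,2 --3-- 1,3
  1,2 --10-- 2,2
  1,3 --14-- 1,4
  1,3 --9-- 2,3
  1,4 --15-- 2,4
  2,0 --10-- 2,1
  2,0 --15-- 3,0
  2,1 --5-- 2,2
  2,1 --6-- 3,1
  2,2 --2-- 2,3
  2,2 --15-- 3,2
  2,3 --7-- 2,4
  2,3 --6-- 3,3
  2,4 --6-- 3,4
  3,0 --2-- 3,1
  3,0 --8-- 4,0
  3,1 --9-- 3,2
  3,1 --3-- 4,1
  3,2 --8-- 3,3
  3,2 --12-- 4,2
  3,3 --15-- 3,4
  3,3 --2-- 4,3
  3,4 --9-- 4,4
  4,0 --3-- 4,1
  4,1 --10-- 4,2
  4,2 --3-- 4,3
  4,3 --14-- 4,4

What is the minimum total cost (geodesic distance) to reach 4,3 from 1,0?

Shortest path: 1,0 → 1,1 → 2,1 → 2,2 → 2,3 → 3,3 → 4,3, total weight = 19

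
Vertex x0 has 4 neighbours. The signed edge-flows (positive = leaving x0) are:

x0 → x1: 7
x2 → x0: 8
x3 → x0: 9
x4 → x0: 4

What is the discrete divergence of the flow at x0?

Divergence = sum of outgoing flows = 7 + (-8) + (-9) + (-4) = -14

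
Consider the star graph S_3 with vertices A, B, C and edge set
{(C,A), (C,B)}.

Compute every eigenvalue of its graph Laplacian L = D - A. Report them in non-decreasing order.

The star S_3 is the complete bipartite graph K_{1,2} (one hub of degree 2, 2 leaves of degree 1). The Laplacian spectrum of K_{p,q} is 0, p (multiplicity q−1), q (multiplicity p−1), p+q. With p = 1, q = 2: 0 once, 1 with multiplicity 1, and 3 once. (Check: trace L = sum of degrees = 4 = 1·1 + 3.)
Laplacian eigenvalues (increasing order): [0.0, 1.0, 3.0]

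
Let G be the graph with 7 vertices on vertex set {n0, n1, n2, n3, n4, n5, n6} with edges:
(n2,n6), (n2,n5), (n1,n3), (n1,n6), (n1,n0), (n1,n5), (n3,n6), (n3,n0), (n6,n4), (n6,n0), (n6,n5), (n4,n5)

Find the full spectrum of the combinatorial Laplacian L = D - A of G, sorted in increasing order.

Degrees: deg(n0) = 3, deg(n1) = 4, deg(n2) = 2, deg(n3) = 3, deg(n4) = 2, deg(n5) = 4, deg(n6) = 6.
L = D − A with rows/columns ordered (n0, n1, n2, n3, n4, n5, n6):
  [ 3, -1,  0, -1,  0,  0, -1]
  [-1,  4,  0, -1,  0, -1, -1]
  [ 0,  0,  2,  0,  0, -1, -1]
  [-1, -1,  0,  3,  0,  0, -1]
  [ 0,  0,  0,  0,  2, -1, -1]
  [ 0, -1, -1,  0, -1,  4, -1]
  [-1, -1, -1, -1, -1, -1,  6]
Characteristic polynomial: det(λI − L) = λ(λ² − 7λ + 8)(λ − 2)(λ − 4)²(λ − 7).
Roots: λ = 0; (λ² − 7λ + 8) = 0 ⇒ λ = (7 ± √17)/2 ≈ 1.4384, 5.5616; (λ − 2) = 0 ⇒ λ = 2; (λ − 4) = 0 ⇒ λ = 4 (multiplicity 2); (λ − 7) = 0 ⇒ λ = 7.
(Check: the roots sum (with multiplicity) to 24, matching trace L = Σdeg = 2·12 = 24.)
Laplacian eigenvalues (increasing order): [0.0, 1.4384, 2.0, 4.0, 4.0, 5.5616, 7.0]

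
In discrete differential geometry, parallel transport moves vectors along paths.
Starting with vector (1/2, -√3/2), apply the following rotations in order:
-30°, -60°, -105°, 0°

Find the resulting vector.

Total rotation: (-30°) + (-60°) + (-105°) + 0° = -195° ≡ 165° (mod 360°). Final vector: (-0.2588, 0.9659)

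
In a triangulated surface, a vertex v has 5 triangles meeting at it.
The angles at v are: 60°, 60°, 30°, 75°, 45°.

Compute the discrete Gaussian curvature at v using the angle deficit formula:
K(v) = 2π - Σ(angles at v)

Sum of angles = 270°. K = 360° - 270° = 90° = π/2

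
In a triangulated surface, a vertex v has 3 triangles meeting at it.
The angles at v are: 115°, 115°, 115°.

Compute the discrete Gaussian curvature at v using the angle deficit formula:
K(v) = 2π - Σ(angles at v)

Sum of angles = 345°. K = 360° - 345° = 15°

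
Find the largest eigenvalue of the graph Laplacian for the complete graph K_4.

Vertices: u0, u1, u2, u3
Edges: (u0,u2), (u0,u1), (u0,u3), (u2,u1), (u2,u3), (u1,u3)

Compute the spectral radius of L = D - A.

For the complete graph K_n, L = nI − J (J = all-ones matrix). J has eigenvalues n (once, eigenvector 𝟙) and 0 (multiplicity n−1), so L has eigenvalues 0 (once) and n (multiplicity n−1). Here n = 4: eigenvalue 0 once and 4 with multiplicity 3.
Laplacian eigenvalues: [0.0, 4.0, 4.0, 4.0]. Largest eigenvalue (spectral radius) = 4.0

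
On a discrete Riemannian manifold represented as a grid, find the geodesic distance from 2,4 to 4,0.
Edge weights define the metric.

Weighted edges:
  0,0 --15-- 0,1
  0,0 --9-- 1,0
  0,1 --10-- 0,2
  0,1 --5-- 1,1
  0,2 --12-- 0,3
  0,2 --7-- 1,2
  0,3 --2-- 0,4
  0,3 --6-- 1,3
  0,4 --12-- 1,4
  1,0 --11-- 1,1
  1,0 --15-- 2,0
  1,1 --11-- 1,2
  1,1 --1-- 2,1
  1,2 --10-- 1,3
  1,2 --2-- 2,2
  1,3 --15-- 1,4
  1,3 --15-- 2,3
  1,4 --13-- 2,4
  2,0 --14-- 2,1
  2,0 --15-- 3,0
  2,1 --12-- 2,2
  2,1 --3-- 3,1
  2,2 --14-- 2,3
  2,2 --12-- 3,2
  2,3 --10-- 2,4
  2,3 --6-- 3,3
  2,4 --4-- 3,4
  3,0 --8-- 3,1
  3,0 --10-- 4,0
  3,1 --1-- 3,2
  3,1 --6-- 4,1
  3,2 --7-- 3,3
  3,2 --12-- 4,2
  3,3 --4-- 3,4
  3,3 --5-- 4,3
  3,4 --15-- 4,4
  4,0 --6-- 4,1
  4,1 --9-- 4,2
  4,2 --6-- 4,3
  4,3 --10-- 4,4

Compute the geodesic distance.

Shortest path: 2,4 → 3,4 → 3,3 → 3,2 → 3,1 → 4,1 → 4,0, total weight = 28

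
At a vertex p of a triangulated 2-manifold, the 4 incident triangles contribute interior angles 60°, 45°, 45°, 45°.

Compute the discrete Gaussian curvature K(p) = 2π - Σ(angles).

Sum of angles = 195°. K = 360° - 195° = 165° = 11π/12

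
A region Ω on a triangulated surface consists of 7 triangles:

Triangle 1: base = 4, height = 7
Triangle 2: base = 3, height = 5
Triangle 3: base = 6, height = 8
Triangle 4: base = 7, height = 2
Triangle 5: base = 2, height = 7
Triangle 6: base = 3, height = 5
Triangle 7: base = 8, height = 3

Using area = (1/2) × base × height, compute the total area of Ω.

(1/2)×4×7 + (1/2)×3×5 + (1/2)×6×8 + (1/2)×7×2 + (1/2)×2×7 + (1/2)×3×5 + (1/2)×8×3 = 79.0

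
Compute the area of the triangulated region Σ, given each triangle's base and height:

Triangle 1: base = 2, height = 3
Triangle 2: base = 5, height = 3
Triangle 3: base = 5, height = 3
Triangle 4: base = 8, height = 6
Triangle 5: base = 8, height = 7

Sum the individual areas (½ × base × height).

(1/2)×2×3 + (1/2)×5×3 + (1/2)×5×3 + (1/2)×8×6 + (1/2)×8×7 = 70.0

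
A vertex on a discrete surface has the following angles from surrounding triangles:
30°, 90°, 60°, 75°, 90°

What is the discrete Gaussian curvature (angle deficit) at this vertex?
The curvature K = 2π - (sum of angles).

Sum of angles = 345°. K = 360° - 345° = 15° = π/12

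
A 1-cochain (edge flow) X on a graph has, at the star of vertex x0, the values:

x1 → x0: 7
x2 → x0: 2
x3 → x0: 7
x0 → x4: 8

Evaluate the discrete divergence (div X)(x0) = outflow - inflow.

Divergence = sum of outgoing flows = (-7) + (-2) + (-7) + 8 = -8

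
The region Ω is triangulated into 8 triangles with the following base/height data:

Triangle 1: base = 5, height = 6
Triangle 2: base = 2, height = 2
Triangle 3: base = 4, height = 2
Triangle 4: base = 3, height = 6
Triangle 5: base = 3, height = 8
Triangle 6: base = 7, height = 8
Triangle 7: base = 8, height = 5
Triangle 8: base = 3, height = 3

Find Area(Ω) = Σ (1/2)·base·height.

(1/2)×5×6 + (1/2)×2×2 + (1/2)×4×2 + (1/2)×3×6 + (1/2)×3×8 + (1/2)×7×8 + (1/2)×8×5 + (1/2)×3×3 = 94.5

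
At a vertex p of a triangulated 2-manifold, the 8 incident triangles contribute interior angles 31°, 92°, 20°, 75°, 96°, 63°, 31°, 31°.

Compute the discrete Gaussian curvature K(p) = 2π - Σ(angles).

Sum of angles = 439°. K = 360° - 439° = -79° = -79π/180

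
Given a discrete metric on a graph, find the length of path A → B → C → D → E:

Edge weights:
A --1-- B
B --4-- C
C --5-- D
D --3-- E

Arc length = 1 + 4 + 5 + 3 = 13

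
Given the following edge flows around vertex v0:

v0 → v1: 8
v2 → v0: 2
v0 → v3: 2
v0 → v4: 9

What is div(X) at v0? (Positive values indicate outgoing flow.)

Divergence = sum of outgoing flows = 8 + (-2) + 2 + 9 = 17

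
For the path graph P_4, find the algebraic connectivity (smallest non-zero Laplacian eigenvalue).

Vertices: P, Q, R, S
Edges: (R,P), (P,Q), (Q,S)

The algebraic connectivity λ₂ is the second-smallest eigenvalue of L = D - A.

The path graph P_n has Laplacian eigenvalues λ_k = 2 − 2cos(kπ/n), k = 0, 1, …, n−1. Here n = 4:
k=0: 2 − 2cos(0) = 0.0; k=1: 2 − 2cos(π/4) = 0.5858; k=2: 2 − 2cos(π/2) = 2.0; k=3: 2 − 2cos(3π/4) = 3.4142.
Laplacian eigenvalues: [0.0, 0.5858, 2.0, 3.4142]. Algebraic connectivity (smallest non-zero eigenvalue) = 0.5858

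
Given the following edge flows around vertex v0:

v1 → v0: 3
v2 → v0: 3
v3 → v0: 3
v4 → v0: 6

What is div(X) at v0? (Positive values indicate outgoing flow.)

Divergence = sum of outgoing flows = (-3) + (-3) + (-3) + (-6) = -15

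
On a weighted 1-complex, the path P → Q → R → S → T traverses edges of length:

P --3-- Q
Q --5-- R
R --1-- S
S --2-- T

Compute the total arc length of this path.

Arc length = 3 + 5 + 1 + 2 = 11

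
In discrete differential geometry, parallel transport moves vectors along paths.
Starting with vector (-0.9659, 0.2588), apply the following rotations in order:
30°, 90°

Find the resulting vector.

Total rotation: 30° + 90° = 120°. Final vector: (0.2588, -0.9659)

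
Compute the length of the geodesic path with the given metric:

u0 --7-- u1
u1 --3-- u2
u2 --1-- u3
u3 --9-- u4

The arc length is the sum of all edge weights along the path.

Arc length = 7 + 3 + 1 + 9 = 20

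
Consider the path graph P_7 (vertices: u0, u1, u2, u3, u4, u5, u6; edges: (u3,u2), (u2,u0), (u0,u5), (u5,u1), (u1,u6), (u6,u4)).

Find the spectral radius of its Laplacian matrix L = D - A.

The path graph P_n has Laplacian eigenvalues λ_k = 2 − 2cos(kπ/n), k = 0, 1, …, n−1. Here n = 7:
k=0: 2 − 2cos(0) = 0.0; k=1: 2 − 2cos(π/7) = 0.1981; k=2: 2 − 2cos(2π/7) = 0.753; k=3: 2 − 2cos(3π/7) = 1.555; k=4: 2 − 2cos(4π/7) = 2.445; k=5: 2 − 2cos(5π/7) = 3.247; k=6: 2 − 2cos(6π/7) = 3.8019.
Laplacian eigenvalues: [0.0, 0.1981, 0.753, 1.555, 2.445, 3.247, 3.8019]. Largest eigenvalue (spectral radius) = 3.8019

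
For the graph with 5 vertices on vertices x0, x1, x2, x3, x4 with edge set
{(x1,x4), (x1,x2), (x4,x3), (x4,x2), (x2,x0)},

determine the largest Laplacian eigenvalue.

Degrees: deg(x0) = 1, deg(x1) = 2, deg(x2) = 3, deg(x3) = 1, deg(x4) = 3.
L = D − A with rows/columns ordered (x0, x1, x2, x3, x4):
  [ 1,  0, -1,  0,  0]
  [ 0,  2, -1,  0, -1]
  [-1, -1,  3,  0, -1]
  [ 0,  0,  0,  1, -1]
  [ 0, -1, -1, -1,  3]
Characteristic polynomial: det(λI − L) = λ(λ² − 5λ + 3)(λ² − 5λ + 5).
Roots: λ = 0; (λ² − 5λ + 3) = 0 ⇒ λ = (5 ± √13)/2 ≈ 0.6972, 4.3028; (λ² − 5λ + 5) = 0 ⇒ λ = (5 ± √5)/2 ≈ 1.382, 3.618.
(Check: the roots sum (with multiplicity) to 10, matching trace L = Σdeg = 2·5 = 10.)
Laplacian eigenvalues: [0.0, 0.6972, 1.382, 3.618, 4.3028]. Largest eigenvalue (spectral radius) = 4.3028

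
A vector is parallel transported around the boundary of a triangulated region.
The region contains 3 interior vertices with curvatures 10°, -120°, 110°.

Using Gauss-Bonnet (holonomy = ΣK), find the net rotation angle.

Holonomy = total enclosed curvature = 10° + (-120°) + 110° = 0°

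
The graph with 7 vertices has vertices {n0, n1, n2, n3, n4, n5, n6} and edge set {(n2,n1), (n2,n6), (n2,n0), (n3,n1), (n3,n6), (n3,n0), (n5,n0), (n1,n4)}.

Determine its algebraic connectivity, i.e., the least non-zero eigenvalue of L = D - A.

Degrees: deg(n0) = 3, deg(n1) = 3, deg(n2) = 3, deg(n3) = 3, deg(n4) = 1, deg(n5) = 1, deg(n6) = 2.
L = D − A with rows/columns ordered (n0, n1, n2, n3, n4, n5, n6):
  [ 3,  0, -1, -1,  0, -1,  0]
  [ 0,  3, -1, -1, -1,  0,  0]
  [-1, -1,  3,  0,  0,  0, -1]
  [-1, -1,  0,  3,  0,  0, -1]
  [ 0, -1,  0,  0,  1,  0,  0]
  [-1,  0,  0,  0,  0,  1,  0]
  [ 0,  0, -1, -1,  0,  0,  2]
Characteristic polynomial: det(λI − L) = λ(λ² − 4λ + 2)(λ − 1)(λ² − 8λ + 14)(λ − 3).
Roots: λ = 0; (λ² − 4λ + 2) = 0 ⇒ λ = 2 ± √2 ≈ 0.5858, 3.4142; (λ − 1) = 0 ⇒ λ = 1; (λ² − 8λ + 14) = 0 ⇒ λ = 4 ± √2 ≈ 2.5858, 5.4142; (λ − 3) = 0 ⇒ λ = 3.
(Check: the roots sum (with multiplicity) to 16, matching trace L = Σdeg = 2·8 = 16.)
Laplacian eigenvalues: [0.0, 0.5858, 1.0, 2.5858, 3.0, 3.4142, 5.4142]. Algebraic connectivity (smallest non-zero eigenvalue) = 0.5858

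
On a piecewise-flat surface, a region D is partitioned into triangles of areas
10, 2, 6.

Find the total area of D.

10 + 2 + 6 = 18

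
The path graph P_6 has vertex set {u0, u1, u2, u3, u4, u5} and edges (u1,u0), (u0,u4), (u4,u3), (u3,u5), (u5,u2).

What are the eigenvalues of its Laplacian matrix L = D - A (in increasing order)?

The path graph P_n has Laplacian eigenvalues λ_k = 2 − 2cos(kπ/n), k = 0, 1, …, n−1. Here n = 6:
k=0: 2 − 2cos(0) = 0.0; k=1: 2 − 2cos(π/6) = 0.2679; k=2: 2 − 2cos(π/3) = 1.0; k=3: 2 − 2cos(π/2) = 2.0; k=4: 2 − 2cos(2π/3) = 3.0; k=5: 2 − 2cos(5π/6) = 3.7321.
Laplacian eigenvalues (increasing order): [0.0, 0.2679, 1.0, 2.0, 3.0, 3.7321]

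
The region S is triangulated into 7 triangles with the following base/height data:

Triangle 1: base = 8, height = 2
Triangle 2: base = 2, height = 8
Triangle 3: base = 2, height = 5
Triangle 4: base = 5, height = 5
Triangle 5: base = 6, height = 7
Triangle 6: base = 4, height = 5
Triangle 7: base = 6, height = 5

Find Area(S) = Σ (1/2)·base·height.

(1/2)×8×2 + (1/2)×2×8 + (1/2)×2×5 + (1/2)×5×5 + (1/2)×6×7 + (1/2)×4×5 + (1/2)×6×5 = 79.5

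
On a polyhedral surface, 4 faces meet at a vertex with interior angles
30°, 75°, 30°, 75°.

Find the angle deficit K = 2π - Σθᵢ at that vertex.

Sum of angles = 210°. K = 360° - 210° = 150°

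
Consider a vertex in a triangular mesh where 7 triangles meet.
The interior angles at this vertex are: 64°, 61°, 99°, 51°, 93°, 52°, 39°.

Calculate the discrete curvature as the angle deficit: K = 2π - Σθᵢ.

Sum of angles = 459°. K = 360° - 459° = -99° = -11π/20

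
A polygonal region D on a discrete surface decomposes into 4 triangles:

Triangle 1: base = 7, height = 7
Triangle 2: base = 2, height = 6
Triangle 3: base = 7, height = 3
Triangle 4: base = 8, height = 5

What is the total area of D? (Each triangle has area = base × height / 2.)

(1/2)×7×7 + (1/2)×2×6 + (1/2)×7×3 + (1/2)×8×5 = 61.0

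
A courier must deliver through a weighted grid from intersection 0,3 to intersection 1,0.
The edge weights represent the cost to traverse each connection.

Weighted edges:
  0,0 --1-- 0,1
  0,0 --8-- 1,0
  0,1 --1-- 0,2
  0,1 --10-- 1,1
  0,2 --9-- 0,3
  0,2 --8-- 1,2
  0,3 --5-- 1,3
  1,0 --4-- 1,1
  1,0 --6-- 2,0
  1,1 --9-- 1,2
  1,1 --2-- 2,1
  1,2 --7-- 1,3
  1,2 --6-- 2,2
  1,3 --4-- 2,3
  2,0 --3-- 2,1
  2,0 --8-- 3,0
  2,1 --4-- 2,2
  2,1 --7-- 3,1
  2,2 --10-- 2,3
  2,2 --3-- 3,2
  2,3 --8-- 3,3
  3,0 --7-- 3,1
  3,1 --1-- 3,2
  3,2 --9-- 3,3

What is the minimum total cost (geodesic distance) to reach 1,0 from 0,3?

Shortest path: 0,3 → 0,2 → 0,1 → 0,0 → 1,0, total weight = 19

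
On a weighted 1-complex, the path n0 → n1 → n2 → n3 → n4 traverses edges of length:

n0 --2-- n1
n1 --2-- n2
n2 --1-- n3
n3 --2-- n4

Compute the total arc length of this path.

Arc length = 2 + 2 + 1 + 2 = 7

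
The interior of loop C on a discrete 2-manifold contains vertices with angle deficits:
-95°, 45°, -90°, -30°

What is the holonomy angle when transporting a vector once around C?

Holonomy = total enclosed curvature = (-95°) + 45° + (-90°) + (-30°) = -170°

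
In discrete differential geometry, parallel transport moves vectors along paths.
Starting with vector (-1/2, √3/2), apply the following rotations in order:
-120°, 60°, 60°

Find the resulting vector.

Total rotation: (-120°) + 60° + 60° = 0°. Final vector: (-0.5000, 0.8660)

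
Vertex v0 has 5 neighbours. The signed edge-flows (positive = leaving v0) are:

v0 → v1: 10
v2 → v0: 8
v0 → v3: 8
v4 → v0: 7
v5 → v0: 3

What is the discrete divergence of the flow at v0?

Divergence = sum of outgoing flows = 10 + (-8) + 8 + (-7) + (-3) = 0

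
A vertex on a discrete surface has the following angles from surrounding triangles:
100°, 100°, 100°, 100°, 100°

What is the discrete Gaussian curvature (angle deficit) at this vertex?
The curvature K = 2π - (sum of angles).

Sum of angles = 500°. K = 360° - 500° = -140°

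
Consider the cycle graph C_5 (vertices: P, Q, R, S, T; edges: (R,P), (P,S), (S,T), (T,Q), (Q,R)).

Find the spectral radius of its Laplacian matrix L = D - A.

The cycle graph C_n has Laplacian eigenvalues λ_k = 2 − 2cos(2πk/n), k = 0, 1, …, n−1. Here n = 5:
k=0: 2 − 2cos(0) = 0.0; k=1: 2 − 2cos(2π/5) = 1.382; k=2: 2 − 2cos(4π/5) = 3.618; k=3: 2 − 2cos(6π/5) = 3.618; k=4: 2 − 2cos(8π/5) = 1.382.
Laplacian eigenvalues: [0.0, 1.382, 1.382, 3.618, 3.618]. Largest eigenvalue (spectral radius) = 3.618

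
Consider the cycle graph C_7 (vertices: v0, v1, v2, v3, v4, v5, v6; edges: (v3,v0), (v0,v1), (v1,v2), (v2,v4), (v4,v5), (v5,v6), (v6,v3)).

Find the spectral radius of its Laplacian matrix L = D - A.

The cycle graph C_n has Laplacian eigenvalues λ_k = 2 − 2cos(2πk/n), k = 0, 1, …, n−1. Here n = 7:
k=0: 2 − 2cos(0) = 0.0; k=1: 2 − 2cos(2π/7) = 0.753; k=2: 2 − 2cos(4π/7) = 2.445; k=3: 2 − 2cos(6π/7) = 3.8019; k=4: 2 − 2cos(8π/7) = 3.8019; k=5: 2 − 2cos(10π/7) = 2.445; k=6: 2 − 2cos(12π/7) = 0.753.
Laplacian eigenvalues: [0.0, 0.753, 0.753, 2.445, 2.445, 3.8019, 3.8019]. Largest eigenvalue (spectral radius) = 3.8019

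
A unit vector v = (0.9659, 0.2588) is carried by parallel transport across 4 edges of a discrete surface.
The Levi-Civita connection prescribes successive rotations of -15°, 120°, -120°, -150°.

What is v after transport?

Total rotation: (-15°) + 120° + (-120°) + (-150°) = -165°. Final vector: (-0.8660, -0.5000)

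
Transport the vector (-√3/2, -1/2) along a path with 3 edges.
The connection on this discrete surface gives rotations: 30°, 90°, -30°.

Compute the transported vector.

Total rotation: 30° + 90° + (-30°) = 90°. Final vector: (0.5000, -0.8660)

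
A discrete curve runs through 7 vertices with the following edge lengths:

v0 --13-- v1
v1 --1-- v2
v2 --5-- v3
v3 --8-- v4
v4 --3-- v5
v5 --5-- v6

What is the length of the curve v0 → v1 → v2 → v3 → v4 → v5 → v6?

Arc length = 13 + 1 + 5 + 8 + 3 + 5 = 35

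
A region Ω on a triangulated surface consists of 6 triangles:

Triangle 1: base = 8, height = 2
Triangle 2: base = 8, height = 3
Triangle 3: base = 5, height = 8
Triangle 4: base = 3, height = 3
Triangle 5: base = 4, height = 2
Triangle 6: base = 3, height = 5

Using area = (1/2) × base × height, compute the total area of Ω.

(1/2)×8×2 + (1/2)×8×3 + (1/2)×5×8 + (1/2)×3×3 + (1/2)×4×2 + (1/2)×3×5 = 56.0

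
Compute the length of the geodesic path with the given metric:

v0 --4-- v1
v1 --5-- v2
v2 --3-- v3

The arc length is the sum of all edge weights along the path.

Arc length = 4 + 5 + 3 = 12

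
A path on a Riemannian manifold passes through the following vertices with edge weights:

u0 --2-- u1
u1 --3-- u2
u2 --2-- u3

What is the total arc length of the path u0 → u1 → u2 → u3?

Arc length = 2 + 3 + 2 = 7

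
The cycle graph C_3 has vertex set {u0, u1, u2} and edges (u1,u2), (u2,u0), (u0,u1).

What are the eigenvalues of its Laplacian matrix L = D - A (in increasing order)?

The cycle graph C_n has Laplacian eigenvalues λ_k = 2 − 2cos(2πk/n), k = 0, 1, …, n−1. Here n = 3:
k=0: 2 − 2cos(0) = 0.0; k=1: 2 − 2cos(2π/3) = 3.0; k=2: 2 − 2cos(4π/3) = 3.0.
Laplacian eigenvalues (increasing order): [0.0, 3.0, 3.0]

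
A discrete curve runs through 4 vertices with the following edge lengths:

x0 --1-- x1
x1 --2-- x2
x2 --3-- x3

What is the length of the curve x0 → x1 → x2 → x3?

Arc length = 1 + 2 + 3 = 6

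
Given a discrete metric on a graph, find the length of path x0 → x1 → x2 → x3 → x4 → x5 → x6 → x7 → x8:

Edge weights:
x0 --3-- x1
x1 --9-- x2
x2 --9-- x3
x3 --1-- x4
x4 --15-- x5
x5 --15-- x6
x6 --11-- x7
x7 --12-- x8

Arc length = 3 + 9 + 9 + 1 + 15 + 15 + 11 + 12 = 75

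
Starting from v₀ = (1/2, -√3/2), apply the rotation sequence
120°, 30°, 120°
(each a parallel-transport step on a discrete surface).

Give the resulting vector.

Total rotation: 120° + 30° + 120° = 270° ≡ -90° (mod 360°). Final vector: (-0.8660, -0.5000)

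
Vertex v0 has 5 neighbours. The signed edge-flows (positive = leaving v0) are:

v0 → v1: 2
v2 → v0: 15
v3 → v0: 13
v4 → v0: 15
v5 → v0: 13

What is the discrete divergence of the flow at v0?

Divergence = sum of outgoing flows = 2 + (-15) + (-13) + (-15) + (-13) = -54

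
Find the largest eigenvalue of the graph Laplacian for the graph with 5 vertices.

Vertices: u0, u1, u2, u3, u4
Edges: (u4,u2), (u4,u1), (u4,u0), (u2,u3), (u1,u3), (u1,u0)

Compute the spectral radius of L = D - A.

Degrees: deg(u0) = 2, deg(u1) = 3, deg(u2) = 2, deg(u3) = 2, deg(u4) = 3.
L = D − A with rows/columns ordered (u0, u1, u2, u3, u4):
  [ 2, -1,  0,  0, -1]
  [-1,  3,  0, -1, -1]
  [ 0,  0,  2, -1, -1]
  [ 0, -1, -1,  2,  0]
  [-1, -1, -1,  0,  3]
Characteristic polynomial: det(λI − L) = λ(λ² − 5λ + 5)(λ² − 7λ + 11).
Roots: λ = 0; (λ² − 5λ + 5) = 0 ⇒ λ = (5 ± √5)/2 ≈ 1.382, 3.618; (λ² − 7λ + 11) = 0 ⇒ λ = (7 ± √5)/2 ≈ 2.382, 4.618.
(Check: the roots sum (with multiplicity) to 12, matching trace L = Σdeg = 2·6 = 12.)
Laplacian eigenvalues: [0.0, 1.382, 2.382, 3.618, 4.618]. Largest eigenvalue (spectral radius) = 4.618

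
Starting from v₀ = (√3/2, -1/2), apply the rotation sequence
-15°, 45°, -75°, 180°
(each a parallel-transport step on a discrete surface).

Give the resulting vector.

Total rotation: (-15°) + 45° + (-75°) + 180° = 135°. Final vector: (-0.2588, 0.9659)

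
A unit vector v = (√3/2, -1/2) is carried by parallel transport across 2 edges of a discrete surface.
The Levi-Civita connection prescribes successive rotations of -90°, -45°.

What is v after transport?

Total rotation: (-90°) + (-45°) = -135°. Final vector: (-0.9659, -0.2588)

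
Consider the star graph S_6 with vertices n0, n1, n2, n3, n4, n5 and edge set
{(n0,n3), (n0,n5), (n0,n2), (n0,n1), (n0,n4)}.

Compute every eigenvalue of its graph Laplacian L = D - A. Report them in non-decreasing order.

The star S_6 is the complete bipartite graph K_{1,5} (one hub of degree 5, 5 leaves of degree 1). The Laplacian spectrum of K_{p,q} is 0, p (multiplicity q−1), q (multiplicity p−1), p+q. With p = 1, q = 5: 0 once, 1 with multiplicity 4, and 6 once. (Check: trace L = sum of degrees = 10 = 4·1 + 6.)
Laplacian eigenvalues (increasing order): [0.0, 1.0, 1.0, 1.0, 1.0, 6.0]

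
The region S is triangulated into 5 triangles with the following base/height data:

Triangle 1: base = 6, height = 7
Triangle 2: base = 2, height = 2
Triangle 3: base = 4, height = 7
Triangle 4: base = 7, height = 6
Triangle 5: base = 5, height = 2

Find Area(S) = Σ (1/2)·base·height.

(1/2)×6×7 + (1/2)×2×2 + (1/2)×4×7 + (1/2)×7×6 + (1/2)×5×2 = 63.0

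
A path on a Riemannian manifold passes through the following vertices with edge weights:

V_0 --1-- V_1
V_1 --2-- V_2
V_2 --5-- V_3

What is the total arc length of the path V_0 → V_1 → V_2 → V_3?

Arc length = 1 + 2 + 5 = 8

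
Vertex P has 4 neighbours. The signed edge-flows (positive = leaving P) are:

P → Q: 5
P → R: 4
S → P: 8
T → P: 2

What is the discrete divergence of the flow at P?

Divergence = sum of outgoing flows = 5 + 4 + (-8) + (-2) = -1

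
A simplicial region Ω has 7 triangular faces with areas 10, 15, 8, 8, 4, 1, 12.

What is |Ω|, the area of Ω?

10 + 15 + 8 + 8 + 4 + 1 + 12 = 58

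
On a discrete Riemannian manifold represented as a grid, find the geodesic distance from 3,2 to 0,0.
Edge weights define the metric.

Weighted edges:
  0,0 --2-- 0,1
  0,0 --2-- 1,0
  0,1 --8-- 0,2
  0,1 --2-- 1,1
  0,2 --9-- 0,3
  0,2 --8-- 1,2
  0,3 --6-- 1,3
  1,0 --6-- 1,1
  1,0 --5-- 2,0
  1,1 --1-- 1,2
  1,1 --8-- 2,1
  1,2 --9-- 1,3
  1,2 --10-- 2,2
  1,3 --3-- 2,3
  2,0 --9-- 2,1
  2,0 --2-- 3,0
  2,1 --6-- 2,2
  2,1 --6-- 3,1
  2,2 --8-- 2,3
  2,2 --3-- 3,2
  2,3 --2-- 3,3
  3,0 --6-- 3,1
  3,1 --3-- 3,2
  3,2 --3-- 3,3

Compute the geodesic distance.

Shortest path: 3,2 → 2,2 → 1,2 → 1,1 → 0,1 → 0,0, total weight = 18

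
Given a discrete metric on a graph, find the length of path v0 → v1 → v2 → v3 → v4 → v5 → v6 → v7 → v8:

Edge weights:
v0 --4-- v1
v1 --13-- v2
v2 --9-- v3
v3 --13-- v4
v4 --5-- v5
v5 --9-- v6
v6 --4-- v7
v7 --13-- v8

Arc length = 4 + 13 + 9 + 13 + 5 + 9 + 4 + 13 = 70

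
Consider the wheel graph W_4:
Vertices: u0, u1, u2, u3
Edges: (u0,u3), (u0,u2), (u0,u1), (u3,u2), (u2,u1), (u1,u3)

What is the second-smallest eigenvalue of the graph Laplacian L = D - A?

The wheel W_4 is the join K_1 ∨ C_3 (a hub joined to every vertex of a cycle of length 3). For a join G ∨ H (G on p vertices, H on q vertices) the Laplacian spectrum is 0, p+q, the eigenvalues of L(G) other than one 0 each shifted by +q, and the eigenvalues of L(H) other than one 0 each shifted by +p. With G = K_1 (p = 1, nothing left after dropping its 0) and H = C_3 (q = 3, eigenvalues 2 − 2cos(2πk/3), k = 0, …, 2; drop k = 0), the spectrum of W_4 is 0, 4, and 1 + (2 − 2cos(2πk/3)) = 3 − 2cos(2πk/3) for k = 1, …, 2:
k=1: 3 − 2cos(2π/3) = 4.0; k=2: 3 − 2cos(4π/3) = 4.0.
Laplacian eigenvalues: [0.0, 4.0, 4.0, 4.0]. Algebraic connectivity (smallest non-zero eigenvalue) = 4.0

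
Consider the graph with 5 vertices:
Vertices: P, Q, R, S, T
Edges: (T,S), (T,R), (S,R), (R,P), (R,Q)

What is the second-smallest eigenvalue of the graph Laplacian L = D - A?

Degrees: deg(P) = 1, deg(Q) = 1, deg(R) = 4, deg(S) = 2, deg(T) = 2.
L = D − A with rows/columns ordered (P, Q, R, S, T):
  [ 1,  0, -1,  0,  0]
  [ 0,  1, -1,  0,  0]
  [-1, -1,  4, -1, -1]
  [ 0,  0, -1,  2, -1]
  [ 0,  0, -1, -1,  2]
Characteristic polynomial: det(λI − L) = λ(λ − 1)²(λ − 3)(λ − 5).
Roots: λ = 0; (λ − 1) = 0 ⇒ λ = 1 (multiplicity 2); (λ − 3) = 0 ⇒ λ = 3; (λ − 5) = 0 ⇒ λ = 5.
(Check: the roots sum (with multiplicity) to 10, matching trace L = Σdeg = 2·5 = 10.)
Laplacian eigenvalues: [0.0, 1.0, 1.0, 3.0, 5.0]. Algebraic connectivity (smallest non-zero eigenvalue) = 1.0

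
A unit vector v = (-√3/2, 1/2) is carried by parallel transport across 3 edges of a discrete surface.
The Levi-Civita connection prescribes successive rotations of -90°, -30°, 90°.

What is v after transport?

Total rotation: (-90°) + (-30°) + 90° = -30°. Final vector: (-0.5000, 0.8660)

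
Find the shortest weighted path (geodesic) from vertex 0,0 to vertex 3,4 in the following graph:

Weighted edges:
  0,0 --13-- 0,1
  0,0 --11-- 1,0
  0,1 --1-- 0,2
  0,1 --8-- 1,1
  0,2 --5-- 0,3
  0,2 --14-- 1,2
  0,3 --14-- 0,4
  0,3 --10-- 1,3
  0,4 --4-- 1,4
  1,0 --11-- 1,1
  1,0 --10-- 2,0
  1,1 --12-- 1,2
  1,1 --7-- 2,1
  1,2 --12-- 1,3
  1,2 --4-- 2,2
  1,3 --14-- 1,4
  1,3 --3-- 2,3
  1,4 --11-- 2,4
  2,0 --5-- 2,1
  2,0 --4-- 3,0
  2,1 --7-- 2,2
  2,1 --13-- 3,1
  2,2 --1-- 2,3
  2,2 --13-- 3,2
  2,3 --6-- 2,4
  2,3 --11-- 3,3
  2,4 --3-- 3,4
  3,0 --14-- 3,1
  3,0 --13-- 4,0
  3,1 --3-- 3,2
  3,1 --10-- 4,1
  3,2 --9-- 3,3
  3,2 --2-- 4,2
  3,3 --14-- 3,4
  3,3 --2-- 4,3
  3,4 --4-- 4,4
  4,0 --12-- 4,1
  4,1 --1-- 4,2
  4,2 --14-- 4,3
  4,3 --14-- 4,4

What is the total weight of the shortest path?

Shortest path: 0,0 → 0,1 → 0,2 → 0,3 → 1,3 → 2,3 → 2,4 → 3,4, total weight = 41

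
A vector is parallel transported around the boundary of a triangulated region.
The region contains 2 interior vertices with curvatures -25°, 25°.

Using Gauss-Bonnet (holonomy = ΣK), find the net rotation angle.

Holonomy = total enclosed curvature = (-25°) + 25° = 0°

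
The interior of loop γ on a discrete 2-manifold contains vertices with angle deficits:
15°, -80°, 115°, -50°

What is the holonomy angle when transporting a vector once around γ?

Holonomy = total enclosed curvature = 15° + (-80°) + 115° + (-50°) = 0°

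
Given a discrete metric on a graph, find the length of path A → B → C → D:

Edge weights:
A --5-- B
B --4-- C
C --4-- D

Arc length = 5 + 4 + 4 = 13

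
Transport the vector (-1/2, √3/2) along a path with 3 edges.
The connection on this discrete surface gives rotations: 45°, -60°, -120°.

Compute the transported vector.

Total rotation: 45° + (-60°) + (-120°) = -135°. Final vector: (0.9659, -0.2588)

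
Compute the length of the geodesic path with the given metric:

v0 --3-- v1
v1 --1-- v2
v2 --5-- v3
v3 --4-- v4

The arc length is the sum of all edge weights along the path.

Arc length = 3 + 1 + 5 + 4 = 13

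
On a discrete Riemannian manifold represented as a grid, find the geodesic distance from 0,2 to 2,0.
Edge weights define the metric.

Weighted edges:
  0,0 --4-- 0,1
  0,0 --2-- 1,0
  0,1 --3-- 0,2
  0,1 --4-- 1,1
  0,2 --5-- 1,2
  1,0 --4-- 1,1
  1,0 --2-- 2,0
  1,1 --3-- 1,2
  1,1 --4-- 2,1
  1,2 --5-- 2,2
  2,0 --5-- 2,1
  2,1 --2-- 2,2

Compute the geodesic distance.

Shortest path: 0,2 → 0,1 → 0,0 → 1,0 → 2,0, total weight = 11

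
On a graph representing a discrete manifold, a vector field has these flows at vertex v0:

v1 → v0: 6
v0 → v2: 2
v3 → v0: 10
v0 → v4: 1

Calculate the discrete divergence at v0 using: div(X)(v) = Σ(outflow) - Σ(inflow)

Divergence = sum of outgoing flows = (-6) + 2 + (-10) + 1 = -13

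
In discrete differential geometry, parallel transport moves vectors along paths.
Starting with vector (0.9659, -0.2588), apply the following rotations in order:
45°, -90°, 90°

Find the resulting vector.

Total rotation: 45° + (-90°) + 90° = 45°. Final vector: (0.8660, 0.5000)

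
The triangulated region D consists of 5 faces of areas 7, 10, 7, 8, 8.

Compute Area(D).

7 + 10 + 7 + 8 + 8 = 40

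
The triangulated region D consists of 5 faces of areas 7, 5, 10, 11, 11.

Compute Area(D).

7 + 5 + 10 + 11 + 11 = 44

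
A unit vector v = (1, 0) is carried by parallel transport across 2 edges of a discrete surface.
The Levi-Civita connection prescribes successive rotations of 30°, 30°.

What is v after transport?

Total rotation: 30° + 30° = 60°. Final vector: (0.5000, 0.8660)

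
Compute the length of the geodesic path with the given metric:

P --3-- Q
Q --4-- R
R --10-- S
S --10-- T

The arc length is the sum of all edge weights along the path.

Arc length = 3 + 4 + 10 + 10 = 27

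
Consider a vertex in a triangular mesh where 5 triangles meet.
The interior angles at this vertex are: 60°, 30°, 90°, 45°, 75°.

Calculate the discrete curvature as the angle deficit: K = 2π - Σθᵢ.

Sum of angles = 300°. K = 360° - 300° = 60° = π/3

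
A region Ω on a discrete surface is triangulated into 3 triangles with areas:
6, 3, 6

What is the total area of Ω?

6 + 3 + 6 = 15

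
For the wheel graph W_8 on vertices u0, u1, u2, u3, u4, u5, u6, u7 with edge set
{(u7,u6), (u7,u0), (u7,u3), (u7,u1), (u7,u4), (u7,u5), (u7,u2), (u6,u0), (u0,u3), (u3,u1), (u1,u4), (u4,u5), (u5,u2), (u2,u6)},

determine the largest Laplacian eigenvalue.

The wheel W_8 is the join K_1 ∨ C_7 (a hub joined to every vertex of a cycle of length 7). For a join G ∨ H (G on p vertices, H on q vertices) the Laplacian spectrum is 0, p+q, the eigenvalues of L(G) other than one 0 each shifted by +q, and the eigenvalues of L(H) other than one 0 each shifted by +p. With G = K_1 (p = 1, nothing left after dropping its 0) and H = C_7 (q = 7, eigenvalues 2 − 2cos(2πk/7), k = 0, …, 6; drop k = 0), the spectrum of W_8 is 0, 8, and 1 + (2 − 2cos(2πk/7)) = 3 − 2cos(2πk/7) for k = 1, …, 6:
k=1: 3 − 2cos(2π/7) = 1.753; k=2: 3 − 2cos(4π/7) = 3.445; k=3: 3 − 2cos(6π/7) = 4.8019; k=4: 3 − 2cos(8π/7) = 4.8019; k=5: 3 − 2cos(10π/7) = 3.445; k=6: 3 − 2cos(12π/7) = 1.753.
Laplacian eigenvalues: [0.0, 1.753, 1.753, 3.445, 3.445, 4.8019, 4.8019, 8.0]. Largest eigenvalue (spectral radius) = 8.0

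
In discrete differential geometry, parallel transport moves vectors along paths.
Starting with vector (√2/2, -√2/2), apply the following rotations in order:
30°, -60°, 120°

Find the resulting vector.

Total rotation: 30° + (-60°) + 120° = 90°. Final vector: (0.7071, 0.7071)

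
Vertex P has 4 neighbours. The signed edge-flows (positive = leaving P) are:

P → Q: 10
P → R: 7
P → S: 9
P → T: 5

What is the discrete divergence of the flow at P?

Divergence = sum of outgoing flows = 10 + 7 + 9 + 5 = 31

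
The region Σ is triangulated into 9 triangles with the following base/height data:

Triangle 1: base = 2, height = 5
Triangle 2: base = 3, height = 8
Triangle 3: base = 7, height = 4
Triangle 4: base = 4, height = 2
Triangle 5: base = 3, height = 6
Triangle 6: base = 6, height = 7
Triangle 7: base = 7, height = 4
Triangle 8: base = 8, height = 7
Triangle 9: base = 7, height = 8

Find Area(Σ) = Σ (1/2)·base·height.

(1/2)×2×5 + (1/2)×3×8 + (1/2)×7×4 + (1/2)×4×2 + (1/2)×3×6 + (1/2)×6×7 + (1/2)×7×4 + (1/2)×8×7 + (1/2)×7×8 = 135.0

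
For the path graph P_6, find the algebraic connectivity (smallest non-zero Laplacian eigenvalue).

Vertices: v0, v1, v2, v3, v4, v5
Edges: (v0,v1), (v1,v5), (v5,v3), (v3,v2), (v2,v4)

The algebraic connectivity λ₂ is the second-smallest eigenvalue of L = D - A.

The path graph P_n has Laplacian eigenvalues λ_k = 2 − 2cos(kπ/n), k = 0, 1, …, n−1. Here n = 6:
k=0: 2 − 2cos(0) = 0.0; k=1: 2 − 2cos(π/6) = 0.2679; k=2: 2 − 2cos(π/3) = 1.0; k=3: 2 − 2cos(π/2) = 2.0; k=4: 2 − 2cos(2π/3) = 3.0; k=5: 2 − 2cos(5π/6) = 3.7321.
Laplacian eigenvalues: [0.0, 0.2679, 1.0, 2.0, 3.0, 3.7321]. Algebraic connectivity (smallest non-zero eigenvalue) = 0.2679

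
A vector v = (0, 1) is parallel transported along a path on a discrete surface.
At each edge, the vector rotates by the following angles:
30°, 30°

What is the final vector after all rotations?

Total rotation: 30° + 30° = 60°. Final vector: (-0.8660, 0.5000)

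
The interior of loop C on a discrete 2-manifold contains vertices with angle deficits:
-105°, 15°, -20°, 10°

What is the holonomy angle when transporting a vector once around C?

Holonomy = total enclosed curvature = (-105°) + 15° + (-20°) + 10° = -100°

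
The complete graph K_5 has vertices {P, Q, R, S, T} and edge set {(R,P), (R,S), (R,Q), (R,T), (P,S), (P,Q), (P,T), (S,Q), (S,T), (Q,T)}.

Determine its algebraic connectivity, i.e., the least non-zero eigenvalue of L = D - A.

For the complete graph K_n, L = nI − J (J = all-ones matrix). J has eigenvalues n (once, eigenvector 𝟙) and 0 (multiplicity n−1), so L has eigenvalues 0 (once) and n (multiplicity n−1). Here n = 5: eigenvalue 0 once and 5 with multiplicity 4.
Laplacian eigenvalues: [0.0, 5.0, 5.0, 5.0, 5.0]. Algebraic connectivity (smallest non-zero eigenvalue) = 5.0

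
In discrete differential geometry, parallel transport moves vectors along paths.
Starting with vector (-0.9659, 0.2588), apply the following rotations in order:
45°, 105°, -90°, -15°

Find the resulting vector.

Total rotation: 45° + 105° + (-90°) + (-15°) = 45°. Final vector: (-0.8660, -0.5000)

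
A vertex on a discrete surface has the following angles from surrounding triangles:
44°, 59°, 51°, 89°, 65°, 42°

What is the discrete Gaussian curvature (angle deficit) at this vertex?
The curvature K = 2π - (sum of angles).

Sum of angles = 350°. K = 360° - 350° = 10° = π/18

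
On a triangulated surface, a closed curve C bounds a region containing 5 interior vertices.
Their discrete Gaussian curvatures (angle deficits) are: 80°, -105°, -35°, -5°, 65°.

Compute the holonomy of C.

Holonomy = total enclosed curvature = 80° + (-105°) + (-35°) + (-5°) + 65° = 0°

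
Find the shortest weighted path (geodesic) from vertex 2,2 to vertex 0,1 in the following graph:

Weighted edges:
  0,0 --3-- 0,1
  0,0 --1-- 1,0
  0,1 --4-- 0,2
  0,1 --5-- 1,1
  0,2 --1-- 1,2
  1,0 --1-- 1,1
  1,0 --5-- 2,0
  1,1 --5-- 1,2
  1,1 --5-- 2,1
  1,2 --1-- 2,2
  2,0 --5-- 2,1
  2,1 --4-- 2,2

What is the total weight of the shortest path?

Shortest path: 2,2 → 1,2 → 0,2 → 0,1, total weight = 6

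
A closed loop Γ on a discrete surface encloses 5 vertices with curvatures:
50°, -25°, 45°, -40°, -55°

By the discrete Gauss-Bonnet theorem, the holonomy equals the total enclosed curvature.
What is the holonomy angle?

Holonomy = total enclosed curvature = 50° + (-25°) + 45° + (-40°) + (-55°) = -25°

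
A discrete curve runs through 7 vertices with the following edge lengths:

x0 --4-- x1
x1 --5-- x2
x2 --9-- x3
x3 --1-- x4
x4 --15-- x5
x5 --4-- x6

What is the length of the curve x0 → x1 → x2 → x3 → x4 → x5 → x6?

Arc length = 4 + 5 + 9 + 1 + 15 + 4 = 38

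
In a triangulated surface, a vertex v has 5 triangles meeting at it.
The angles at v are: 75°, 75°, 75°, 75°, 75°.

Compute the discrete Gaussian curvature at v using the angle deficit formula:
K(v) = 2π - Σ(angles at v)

Sum of angles = 375°. K = 360° - 375° = -15°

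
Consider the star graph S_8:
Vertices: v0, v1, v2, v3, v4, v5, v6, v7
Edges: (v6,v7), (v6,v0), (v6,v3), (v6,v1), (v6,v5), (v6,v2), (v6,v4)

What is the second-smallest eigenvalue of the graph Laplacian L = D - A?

The star S_8 is the complete bipartite graph K_{1,7} (one hub of degree 7, 7 leaves of degree 1). The Laplacian spectrum of K_{p,q} is 0, p (multiplicity q−1), q (multiplicity p−1), p+q. With p = 1, q = 7: 0 once, 1 with multiplicity 6, and 8 once. (Check: trace L = sum of degrees = 14 = 6·1 + 8.)
Laplacian eigenvalues: [0.0, 1.0, 1.0, 1.0, 1.0, 1.0, 1.0, 8.0]. Algebraic connectivity (smallest non-zero eigenvalue) = 1.0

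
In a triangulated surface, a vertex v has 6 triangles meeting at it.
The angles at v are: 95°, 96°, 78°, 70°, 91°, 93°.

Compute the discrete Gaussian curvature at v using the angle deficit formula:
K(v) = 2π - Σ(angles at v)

Sum of angles = 523°. K = 360° - 523° = -163° = -163π/180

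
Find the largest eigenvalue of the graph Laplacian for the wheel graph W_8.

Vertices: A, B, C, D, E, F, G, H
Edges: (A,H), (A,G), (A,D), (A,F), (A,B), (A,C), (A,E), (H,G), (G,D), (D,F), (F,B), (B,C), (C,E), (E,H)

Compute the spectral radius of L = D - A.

The wheel W_8 is the join K_1 ∨ C_7 (a hub joined to every vertex of a cycle of length 7). For a join G ∨ H (G on p vertices, H on q vertices) the Laplacian spectrum is 0, p+q, the eigenvalues of L(G) other than one 0 each shifted by +q, and the eigenvalues of L(H) other than one 0 each shifted by +p. With G = K_1 (p = 1, nothing left after dropping its 0) and H = C_7 (q = 7, eigenvalues 2 − 2cos(2πk/7), k = 0, …, 6; drop k = 0), the spectrum of W_8 is 0, 8, and 1 + (2 − 2cos(2πk/7)) = 3 − 2cos(2πk/7) for k = 1, …, 6:
k=1: 3 − 2cos(2π/7) = 1.753; k=2: 3 − 2cos(4π/7) = 3.445; k=3: 3 − 2cos(6π/7) = 4.8019; k=4: 3 − 2cos(8π/7) = 4.8019; k=5: 3 − 2cos(10π/7) = 3.445; k=6: 3 − 2cos(12π/7) = 1.753.
Laplacian eigenvalues: [0.0, 1.753, 1.753, 3.445, 3.445, 4.8019, 4.8019, 8.0]. Largest eigenvalue (spectral radius) = 8.0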